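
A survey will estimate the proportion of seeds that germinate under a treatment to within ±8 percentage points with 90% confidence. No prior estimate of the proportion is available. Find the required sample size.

For a proportion with margin E = 0.08 at 90% confidence, z = 1.645.
With no prior estimate, use p = 0.5, which maximizes p(1−p) at 0.25.
n = 0.25 × (z/E)² = 0.25 × (1.645/0.08)² = 105.70
Round up: n = 106.

106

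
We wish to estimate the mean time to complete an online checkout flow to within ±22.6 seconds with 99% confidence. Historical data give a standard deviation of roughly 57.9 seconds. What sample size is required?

44

For a mean, the margin of error is E = z·σ/√n, so n = (zσ/E)².
At 99% confidence, z = 2.576.
n = (2.576 × 57.9 / 22.6)² = 43.55
Round up: n = 44.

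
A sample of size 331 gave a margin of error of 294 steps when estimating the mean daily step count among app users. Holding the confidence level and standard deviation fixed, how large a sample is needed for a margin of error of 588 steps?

Margin of error scales as 1/√n, so n₂ = n₁·(E₁/E₂)².
n₂ = 331 × (294/588)² = 331 × 0.25 = 82.75
Round up: n₂ = 83.

n = 83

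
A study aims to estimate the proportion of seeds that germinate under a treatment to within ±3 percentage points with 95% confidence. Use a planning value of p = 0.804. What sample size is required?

For a proportion with margin E = 0.03 at 95% confidence, z = 1.960.
n = p̂(1−p̂)(z/E)² = 0.804 × 0.196 × (1.960/0.03)² = 672.64
Round up: n = 673.

673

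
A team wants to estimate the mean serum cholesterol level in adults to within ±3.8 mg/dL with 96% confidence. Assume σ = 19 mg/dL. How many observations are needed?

For a mean, the margin of error is E = z·σ/√n, so n = (zσ/E)².
At 96% confidence, z = 2.054.
n = (2.054 × 19 / 3.8)² = 105.47
Round up: n = 106.

n = 106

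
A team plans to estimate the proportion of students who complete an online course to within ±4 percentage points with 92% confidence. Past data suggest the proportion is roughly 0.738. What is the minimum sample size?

371

For a proportion with margin E = 0.04 at 92% confidence, z = 1.751.
n = p̂(1−p̂)(z/E)² = 0.738 × 0.262 × (1.751/0.04)² = 370.52
Round up: n = 371.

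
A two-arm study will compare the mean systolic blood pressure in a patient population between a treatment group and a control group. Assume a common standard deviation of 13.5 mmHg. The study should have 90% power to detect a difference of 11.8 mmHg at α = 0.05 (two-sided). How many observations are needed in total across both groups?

For two equal groups, n per group = 2·((z_{α/2} + z_β)·σ/δ)².
z_{α/2} = 1.960; z_β = 1.282 (power 90%).
n = 2 × (3.242 × 13.5 / 11.8)² = 2 × 13.76 = 27.52
Round up: n = 28 per group.
Total across both groups: 2 × 28 = 56.

56 total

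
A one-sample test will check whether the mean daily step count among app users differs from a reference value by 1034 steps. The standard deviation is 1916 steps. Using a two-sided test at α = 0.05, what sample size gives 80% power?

For a one-sample z-test, n = ((z_{α/2} + z_β)·σ/δ)².
z_{α/2} = 1.960 (two-sided α = 0.05); z_β = 0.842 (power 80% → β = 0.2).
n = (2.802 × 1916 / 1034)² = 26.96
Round up: n = 27.

27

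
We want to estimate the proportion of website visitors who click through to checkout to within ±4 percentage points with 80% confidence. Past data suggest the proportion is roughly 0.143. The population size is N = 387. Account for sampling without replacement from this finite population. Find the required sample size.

For a proportion with margin E = 0.04 at 80% confidence, z = 1.282.
n = p̂(1−p̂)(z/E)² = 0.143 × 0.857 × (1.282/0.04)² = 125.88 — call this n₀.
Finite-population correction with N = 387: n = n₀ / (1 + (n₀−1)/N) = 125.88 / 1.323 = 95.15
Round up: n = 96.

96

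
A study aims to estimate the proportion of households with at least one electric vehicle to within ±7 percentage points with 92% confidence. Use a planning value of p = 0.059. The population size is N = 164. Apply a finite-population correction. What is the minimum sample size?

29

For a proportion with margin E = 0.07 at 92% confidence, z = 1.751.
n = p̂(1−p̂)(z/E)² = 0.059 × 0.941 × (1.751/0.07)² = 34.74 — call this n₀.
Finite-population correction with N = 164: n = n₀ / (1 + (n₀−1)/N) = 34.74 / 1.206 = 28.81
Round up: n = 29.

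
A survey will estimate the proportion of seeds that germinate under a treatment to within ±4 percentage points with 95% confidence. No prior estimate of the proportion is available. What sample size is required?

For a proportion with margin E = 0.04 at 95% confidence, z = 1.960.
With no prior estimate, use p = 0.5, which maximizes p(1−p) at 0.25.
n = 0.25 × (z/E)² = 0.25 × (1.960/0.04)² = 600.25
Round up: n = 601.

n = 601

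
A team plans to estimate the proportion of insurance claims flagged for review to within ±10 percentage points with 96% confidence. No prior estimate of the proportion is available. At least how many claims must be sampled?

106

For a proportion with margin E = 0.1 at 96% confidence, z = 2.054.
With no prior estimate, use p = 0.5, which maximizes p(1−p) at 0.25.
n = 0.25 × (z/E)² = 0.25 × (2.054/0.1)² = 105.47
Round up: n = 106.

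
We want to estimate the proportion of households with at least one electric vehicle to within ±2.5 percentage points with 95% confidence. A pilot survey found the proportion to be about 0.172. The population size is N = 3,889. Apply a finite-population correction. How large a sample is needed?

For a proportion with margin E = 0.025 at 95% confidence, z = 1.960.
n = p̂(1−p̂)(z/E)² = 0.172 × 0.828 × (1.960/0.025)² = 875.37 — call this n₀.
Finite-population correction with N = 3,889: n = n₀ / (1 + (n₀−1)/N) = 875.37 / 1.225 = 714.59
Round up: n = 715.

n = 715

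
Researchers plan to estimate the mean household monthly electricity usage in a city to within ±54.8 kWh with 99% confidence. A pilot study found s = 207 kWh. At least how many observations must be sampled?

95

For a mean, the margin of error is E = z·σ/√n, so n = (zσ/E)².
At 99% confidence, z = 2.576.
n = (2.576 × 207 / 54.8)² = 94.68
Round up: n = 95.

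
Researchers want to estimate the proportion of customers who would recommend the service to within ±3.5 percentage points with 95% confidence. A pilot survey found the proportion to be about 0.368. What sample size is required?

For a proportion with margin E = 0.035 at 95% confidence, z = 1.960.
n = p̂(1−p̂)(z/E)² = 0.368 × 0.632 × (1.960/0.035)² = 729.36
Round up: n = 730.

n = 730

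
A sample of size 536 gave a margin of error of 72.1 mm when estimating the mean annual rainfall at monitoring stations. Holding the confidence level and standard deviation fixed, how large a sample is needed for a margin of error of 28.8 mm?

Margin of error scales as 1/√n, so n₂ = n₁·(E₁/E₂)².
n₂ = 536 × (72.1/28.8)² = 536 × 6.267 = 3359.11
Round up: n₂ = 3360.

3360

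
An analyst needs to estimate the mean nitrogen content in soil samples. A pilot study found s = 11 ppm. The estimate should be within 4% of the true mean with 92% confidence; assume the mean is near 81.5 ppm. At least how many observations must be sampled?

For a mean, the margin of error is E = z·σ/√n, so n = (zσ/E)².
At 92% confidence, z = 1.751.
E = 4% of 81.5 = 3.26 ppm.
n = (1.751 × 11 / 3.26)² = 34.91
Round up: n = 35.

35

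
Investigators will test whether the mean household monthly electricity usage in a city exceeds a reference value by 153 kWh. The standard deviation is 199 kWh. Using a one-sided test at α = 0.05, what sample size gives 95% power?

For a one-sample z-test, n = ((z_α + z_β)·σ/δ)².
z_α = 1.645 (one-sided α = 0.05); z_β = 1.645 (power 95% → β = 0.05).
n = (3.290 × 199 / 153)² = 18.31
Round up: n = 19.

n = 19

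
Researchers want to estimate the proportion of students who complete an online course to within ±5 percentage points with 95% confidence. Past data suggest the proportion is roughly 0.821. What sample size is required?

226

For a proportion with margin E = 0.05 at 95% confidence, z = 1.960.
n = p̂(1−p̂)(z/E)² = 0.821 × 0.179 × (1.960/0.05)² = 225.82
Round up: n = 226.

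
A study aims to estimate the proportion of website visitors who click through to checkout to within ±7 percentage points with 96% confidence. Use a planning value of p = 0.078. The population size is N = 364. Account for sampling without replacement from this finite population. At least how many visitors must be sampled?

For a proportion with margin E = 0.07 at 96% confidence, z = 2.054.
n = p̂(1−p̂)(z/E)² = 0.078 × 0.922 × (2.054/0.07)² = 61.92 — call this n₀.
Finite-population correction with N = 364: n = n₀ / (1 + (n₀−1)/N) = 61.92 / 1.167 = 53.06
Round up: n = 54.

n = 54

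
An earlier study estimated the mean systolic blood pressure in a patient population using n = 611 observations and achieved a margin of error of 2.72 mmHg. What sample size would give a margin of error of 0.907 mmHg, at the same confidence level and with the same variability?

Margin of error scales as 1/√n, so n₂ = n₁·(E₁/E₂)².
n₂ = 611 × (2.72/0.907)² = 611 × 8.993 = 5494.72
Round up: n₂ = 5495.

5495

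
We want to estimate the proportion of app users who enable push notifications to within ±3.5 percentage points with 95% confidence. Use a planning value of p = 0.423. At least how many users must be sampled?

766

For a proportion with margin E = 0.035 at 95% confidence, z = 1.960.
n = p̂(1−p̂)(z/E)² = 0.423 × 0.577 × (1.960/0.035)² = 765.41
Round up: n = 766.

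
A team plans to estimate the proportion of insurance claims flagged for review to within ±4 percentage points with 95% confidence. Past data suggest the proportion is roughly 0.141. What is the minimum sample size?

n = 291

For a proportion with margin E = 0.04 at 95% confidence, z = 1.960.
n = p̂(1−p̂)(z/E)² = 0.141 × 0.859 × (1.960/0.04)² = 290.81
Round up: n = 291.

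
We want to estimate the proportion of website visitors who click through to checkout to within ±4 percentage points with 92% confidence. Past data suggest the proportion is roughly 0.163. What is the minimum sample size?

n = 262

For a proportion with margin E = 0.04 at 92% confidence, z = 1.751.
n = p̂(1−p̂)(z/E)² = 0.163 × 0.837 × (1.751/0.04)² = 261.44
Round up: n = 262.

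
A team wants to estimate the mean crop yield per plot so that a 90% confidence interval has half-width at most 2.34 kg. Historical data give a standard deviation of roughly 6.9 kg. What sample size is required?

24

For a mean, the margin of error is E = z·σ/√n, so n = (zσ/E)².
At 90% confidence, z = 1.645.
n = (1.645 × 6.9 / 2.34)² = 23.53
Round up: n = 24.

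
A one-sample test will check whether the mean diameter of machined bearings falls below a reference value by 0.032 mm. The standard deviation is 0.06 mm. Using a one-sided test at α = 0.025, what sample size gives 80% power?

For a one-sample z-test, n = ((z_α + z_β)·σ/δ)².
z_α = 1.960 (one-sided α = 0.025); z_β = 0.842 (power 80% → β = 0.2).
n = (2.802 × 0.06 / 0.032)² = 27.60
Round up: n = 28.

n = 28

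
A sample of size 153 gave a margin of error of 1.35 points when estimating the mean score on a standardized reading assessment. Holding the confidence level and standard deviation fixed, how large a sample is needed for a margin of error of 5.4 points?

Margin of error scales as 1/√n, so n₂ = n₁·(E₁/E₂)².
n₂ = 153 × (1.35/5.4)² = 153 × 0.0625 = 9.56
Round up: n₂ = 10.

10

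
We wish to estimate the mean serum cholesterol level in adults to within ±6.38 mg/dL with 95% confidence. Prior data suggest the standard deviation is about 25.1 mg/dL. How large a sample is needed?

60

For a mean, the margin of error is E = z·σ/√n, so n = (zσ/E)².
At 95% confidence, z = 1.960.
n = (1.960 × 25.1 / 6.38)² = 59.46
Round up: n = 60.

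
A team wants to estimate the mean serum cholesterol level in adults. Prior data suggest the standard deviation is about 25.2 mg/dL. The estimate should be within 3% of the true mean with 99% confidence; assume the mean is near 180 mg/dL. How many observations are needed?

For a mean, the margin of error is E = z·σ/√n, so n = (zσ/E)².
At 99% confidence, z = 2.576.
E = 3% of 180 = 5.4 mg/dL.
n = (2.576 × 25.2 / 5.4)² = 144.51
Round up: n = 145.

145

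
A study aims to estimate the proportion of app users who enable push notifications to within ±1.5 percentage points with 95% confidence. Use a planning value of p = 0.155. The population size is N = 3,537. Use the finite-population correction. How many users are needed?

1371

For a proportion with margin E = 0.015 at 95% confidence, z = 1.960.
n = p̂(1−p̂)(z/E)² = 0.155 × 0.845 × (1.960/0.015)² = 2236.24 — call this n₀.
Finite-population correction with N = 3,537: n = n₀ / (1 + (n₀−1)/N) = 2236.24 / 1.632 = 1370.25
Round up: n = 1371.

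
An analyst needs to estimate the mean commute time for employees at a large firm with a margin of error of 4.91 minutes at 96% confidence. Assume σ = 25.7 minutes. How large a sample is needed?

For a mean, the margin of error is E = z·σ/√n, so n = (zσ/E)².
At 96% confidence, z = 2.054.
n = (2.054 × 25.7 / 4.91)² = 115.59
Round up: n = 116.

116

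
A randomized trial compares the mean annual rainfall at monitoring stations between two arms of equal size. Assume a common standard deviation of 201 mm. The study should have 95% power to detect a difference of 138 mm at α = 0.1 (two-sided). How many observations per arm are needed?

For two equal groups, n per group = 2·((z_{α/2} + z_β)·σ/δ)².
z_{α/2} = 1.645; z_β = 1.645 (power 95%).
n = 2 × (3.290 × 201 / 138)² = 2 × 22.96 = 45.92
Round up: n = 46 per group.

46 per group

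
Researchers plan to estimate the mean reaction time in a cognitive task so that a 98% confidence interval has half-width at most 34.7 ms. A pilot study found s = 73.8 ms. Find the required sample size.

n = 25

For a mean, the margin of error is E = z·σ/√n, so n = (zσ/E)².
At 98% confidence, z = 2.326.
n = (2.326 × 73.8 / 34.7)² = 24.47
Round up: n = 25.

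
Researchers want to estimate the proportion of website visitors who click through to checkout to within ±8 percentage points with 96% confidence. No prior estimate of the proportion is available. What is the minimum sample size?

165

For a proportion with margin E = 0.08 at 96% confidence, z = 2.054.
With no prior estimate, use p = 0.5, which maximizes p(1−p) at 0.25.
n = 0.25 × (z/E)² = 0.25 × (2.054/0.08)² = 164.80
Round up: n = 165.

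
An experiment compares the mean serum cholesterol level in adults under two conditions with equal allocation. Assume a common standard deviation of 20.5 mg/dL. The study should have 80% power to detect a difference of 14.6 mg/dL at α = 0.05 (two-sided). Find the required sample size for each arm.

31 per group

For two equal groups, n per group = 2·((z_{α/2} + z_β)·σ/δ)².
z_{α/2} = 1.960; z_β = 0.842 (power 80%).
n = 2 × (2.802 × 20.5 / 14.6)² = 2 × 15.48 = 30.96
Round up: n = 31 per group.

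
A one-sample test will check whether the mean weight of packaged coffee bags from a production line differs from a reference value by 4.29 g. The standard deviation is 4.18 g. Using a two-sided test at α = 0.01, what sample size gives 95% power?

For a one-sample z-test, n = ((z_{α/2} + z_β)·σ/δ)².
z_{α/2} = 2.576 (two-sided α = 0.01); z_β = 1.645 (power 95% → β = 0.05).
n = (4.221 × 4.18 / 4.29)² = 16.91
Round up: n = 17.

17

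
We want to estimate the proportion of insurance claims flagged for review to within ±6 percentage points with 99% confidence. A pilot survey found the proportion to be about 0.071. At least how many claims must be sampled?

For a proportion with margin E = 0.06 at 99% confidence, z = 2.576.
n = p̂(1−p̂)(z/E)² = 0.071 × 0.929 × (2.576/0.06)² = 121.58
Round up: n = 122.

n = 122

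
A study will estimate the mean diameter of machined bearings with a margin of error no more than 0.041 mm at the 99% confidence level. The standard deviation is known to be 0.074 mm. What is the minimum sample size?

For a mean, the margin of error is E = z·σ/√n, so n = (zσ/E)².
At 99% confidence, z = 2.576.
n = (2.576 × 0.074 / 0.041)² = 21.62
Round up: n = 22.

22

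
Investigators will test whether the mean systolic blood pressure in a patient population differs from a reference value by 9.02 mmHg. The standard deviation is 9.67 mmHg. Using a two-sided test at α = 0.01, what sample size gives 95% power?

For a one-sample z-test, n = ((z_{α/2} + z_β)·σ/δ)².
z_{α/2} = 2.576 (two-sided α = 0.01); z_β = 1.645 (power 95% → β = 0.05).
n = (4.221 × 9.67 / 9.02)² = 20.48
Round up: n = 21.

21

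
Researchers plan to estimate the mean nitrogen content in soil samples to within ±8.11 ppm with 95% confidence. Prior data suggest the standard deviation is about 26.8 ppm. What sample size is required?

For a mean, the margin of error is E = z·σ/√n, so n = (zσ/E)².
At 95% confidence, z = 1.960.
n = (1.960 × 26.8 / 8.11)² = 41.95
Round up: n = 42.

42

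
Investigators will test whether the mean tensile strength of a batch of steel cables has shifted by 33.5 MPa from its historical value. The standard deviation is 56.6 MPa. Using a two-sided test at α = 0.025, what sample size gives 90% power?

For a one-sample z-test, n = ((z_{α/2} + z_β)·σ/δ)².
z_{α/2} = 2.241 (two-sided α = 0.025); z_β = 1.282 (power 90% → β = 0.1).
n = (3.523 × 56.6 / 33.5)² = 35.43
Round up: n = 36.

36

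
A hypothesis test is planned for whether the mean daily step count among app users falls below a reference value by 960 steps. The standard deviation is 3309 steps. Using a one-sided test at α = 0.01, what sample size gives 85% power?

For a one-sample z-test, n = ((z_α + z_β)·σ/δ)².
z_α = 2.326 (one-sided α = 0.01); z_β = 1.036 (power 85% → β = 0.15).
n = (3.362 × 3309 / 960)² = 134.29
Round up: n = 135.

135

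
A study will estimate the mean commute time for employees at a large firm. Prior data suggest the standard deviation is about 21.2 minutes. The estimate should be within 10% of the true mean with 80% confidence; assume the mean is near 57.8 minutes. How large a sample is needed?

For a mean, the margin of error is E = z·σ/√n, so n = (zσ/E)².
At 80% confidence, z = 1.282.
E = 10% of 57.8 = 5.78 minutes.
n = (1.282 × 21.2 / 5.78)² = 22.11
Round up: n = 23.

23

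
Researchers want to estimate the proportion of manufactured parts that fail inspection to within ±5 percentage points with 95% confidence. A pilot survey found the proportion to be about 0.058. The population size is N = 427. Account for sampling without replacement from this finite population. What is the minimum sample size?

71

For a proportion with margin E = 0.05 at 95% confidence, z = 1.960.
n = p̂(1−p̂)(z/E)² = 0.058 × 0.942 × (1.960/0.05)² = 83.96 — call this n₀.
Finite-population correction with N = 427: n = n₀ / (1 + (n₀−1)/N) = 83.96 / 1.194 = 70.32
Round up: n = 71.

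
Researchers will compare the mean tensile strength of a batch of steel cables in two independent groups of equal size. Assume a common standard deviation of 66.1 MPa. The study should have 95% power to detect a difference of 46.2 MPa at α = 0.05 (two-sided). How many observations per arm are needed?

For two equal groups, n per group = 2·((z_{α/2} + z_β)·σ/δ)².
z_{α/2} = 1.960; z_β = 1.645 (power 95%).
n = 2 × (3.605 × 66.1 / 46.2)² = 2 × 26.60 = 53.20
Round up: n = 54 per group.

54 per group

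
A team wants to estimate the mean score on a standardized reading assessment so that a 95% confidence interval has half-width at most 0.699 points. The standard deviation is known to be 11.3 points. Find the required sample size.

For a mean, the margin of error is E = z·σ/√n, so n = (zσ/E)².
At 95% confidence, z = 1.960.
n = (1.960 × 11.3 / 0.699)² = 1003.96
Round up: n = 1004.

1004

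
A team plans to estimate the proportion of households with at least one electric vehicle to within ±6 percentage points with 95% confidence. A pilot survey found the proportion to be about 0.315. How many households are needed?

For a proportion with margin E = 0.06 at 95% confidence, z = 1.960.
n = p̂(1−p̂)(z/E)² = 0.315 × 0.685 × (1.960/0.06)² = 230.26
Round up: n = 231.

n = 231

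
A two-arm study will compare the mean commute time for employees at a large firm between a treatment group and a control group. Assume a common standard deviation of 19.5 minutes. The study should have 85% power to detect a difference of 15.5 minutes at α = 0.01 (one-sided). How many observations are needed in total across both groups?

For two equal groups, n per group = 2·((z_α + z_β)·σ/δ)².
z_α = 2.326; z_β = 1.036 (power 85%).
n = 2 × (3.362 × 19.5 / 15.5)² = 2 × 17.89 = 35.78
Round up: n = 36 per group.
Total across both groups: 2 × 36 = 72.

72 total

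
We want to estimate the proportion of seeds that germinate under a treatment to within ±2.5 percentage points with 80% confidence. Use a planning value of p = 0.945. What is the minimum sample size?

137

For a proportion with margin E = 0.025 at 80% confidence, z = 1.282.
n = p̂(1−p̂)(z/E)² = 0.945 × 0.055 × (1.282/0.025)² = 136.68
Round up: n = 137.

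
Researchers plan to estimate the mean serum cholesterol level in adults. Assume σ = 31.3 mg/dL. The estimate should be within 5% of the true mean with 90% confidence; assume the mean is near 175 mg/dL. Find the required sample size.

n = 35

For a mean, the margin of error is E = z·σ/√n, so n = (zσ/E)².
At 90% confidence, z = 1.645.
E = 5% of 175 = 8.75 mg/dL.
n = (1.645 × 31.3 / 8.75)² = 34.63
Round up: n = 35.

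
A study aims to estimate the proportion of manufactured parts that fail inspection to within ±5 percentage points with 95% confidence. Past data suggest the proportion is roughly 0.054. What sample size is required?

79

For a proportion with margin E = 0.05 at 95% confidence, z = 1.960.
n = p̂(1−p̂)(z/E)² = 0.054 × 0.946 × (1.960/0.05)² = 78.50
Round up: n = 79.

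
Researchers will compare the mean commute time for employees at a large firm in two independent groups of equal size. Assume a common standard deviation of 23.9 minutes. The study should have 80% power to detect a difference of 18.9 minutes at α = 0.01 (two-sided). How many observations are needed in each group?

38 per group

For two equal groups, n per group = 2·((z_{α/2} + z_β)·σ/δ)².
z_{α/2} = 2.576; z_β = 0.842 (power 80%).
n = 2 × (3.418 × 23.9 / 18.9)² = 2 × 18.68 = 37.36
Round up: n = 38 per group.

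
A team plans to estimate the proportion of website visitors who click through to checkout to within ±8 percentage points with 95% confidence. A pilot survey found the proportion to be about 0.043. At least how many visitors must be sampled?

For a proportion with margin E = 0.08 at 95% confidence, z = 1.960.
n = p̂(1−p̂)(z/E)² = 0.043 × 0.957 × (1.960/0.08)² = 24.70
Round up: n = 25.

25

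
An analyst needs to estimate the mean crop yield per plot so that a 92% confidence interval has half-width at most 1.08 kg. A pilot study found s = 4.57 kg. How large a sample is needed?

n = 55

For a mean, the margin of error is E = z·σ/√n, so n = (zσ/E)².
At 92% confidence, z = 1.751.
n = (1.751 × 4.57 / 1.08)² = 54.90
Round up: n = 55.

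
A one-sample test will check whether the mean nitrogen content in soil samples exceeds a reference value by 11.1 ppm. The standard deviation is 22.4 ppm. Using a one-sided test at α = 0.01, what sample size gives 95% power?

65

For a one-sample z-test, n = ((z_α + z_β)·σ/δ)².
z_α = 2.326 (one-sided α = 0.01); z_β = 1.645 (power 95% → β = 0.05).
n = (3.971 × 22.4 / 11.1)² = 64.22
Round up: n = 65.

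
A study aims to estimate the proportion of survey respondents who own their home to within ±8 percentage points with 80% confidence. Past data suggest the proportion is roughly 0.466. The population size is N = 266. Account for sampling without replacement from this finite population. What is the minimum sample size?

52

For a proportion with margin E = 0.08 at 80% confidence, z = 1.282.
n = p̂(1−p̂)(z/E)² = 0.466 × 0.534 × (1.282/0.08)² = 63.90 — call this n₀.
Finite-population correction with N = 266: n = n₀ / (1 + (n₀−1)/N) = 63.90 / 1.236 = 51.70
Round up: n = 52.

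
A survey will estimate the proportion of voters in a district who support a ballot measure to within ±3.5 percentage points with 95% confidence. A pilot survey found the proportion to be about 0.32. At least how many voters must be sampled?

683

For a proportion with margin E = 0.035 at 95% confidence, z = 1.960.
n = p̂(1−p̂)(z/E)² = 0.32 × 0.68 × (1.960/0.035)² = 682.39
Round up: n = 683.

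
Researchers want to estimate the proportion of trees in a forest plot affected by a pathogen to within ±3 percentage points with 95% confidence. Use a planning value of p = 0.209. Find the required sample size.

For a proportion with margin E = 0.03 at 95% confidence, z = 1.960.
n = p̂(1−p̂)(z/E)² = 0.209 × 0.791 × (1.960/0.03)² = 705.65
Round up: n = 706.

706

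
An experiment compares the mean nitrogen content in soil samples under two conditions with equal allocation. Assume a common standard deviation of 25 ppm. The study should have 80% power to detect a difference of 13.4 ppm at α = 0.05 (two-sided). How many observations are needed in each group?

For two equal groups, n per group = 2·((z_{α/2} + z_β)·σ/δ)².
z_{α/2} = 1.960; z_β = 0.842 (power 80%).
n = 2 × (2.802 × 25 / 13.4)² = 2 × 27.33 = 54.66
Round up: n = 55 per group.

55 per group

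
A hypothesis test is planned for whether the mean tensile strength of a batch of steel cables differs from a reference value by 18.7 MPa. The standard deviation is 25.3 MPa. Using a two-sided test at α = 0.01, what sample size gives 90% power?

For a one-sample z-test, n = ((z_{α/2} + z_β)·σ/δ)².
z_{α/2} = 2.576 (two-sided α = 0.01); z_β = 1.282 (power 90% → β = 0.1).
n = (3.858 × 25.3 / 18.7)² = 27.24
Round up: n = 28.

28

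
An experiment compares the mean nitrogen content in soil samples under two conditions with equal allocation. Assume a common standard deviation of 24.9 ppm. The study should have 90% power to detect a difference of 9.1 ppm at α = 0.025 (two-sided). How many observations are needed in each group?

For two equal groups, n per group = 2·((z_{α/2} + z_β)·σ/δ)².
z_{α/2} = 2.241; z_β = 1.282 (power 90%).
n = 2 × (3.523 × 24.9 / 9.1)² = 2 × 92.93 = 185.86
Round up: n = 186 per group.

186 per group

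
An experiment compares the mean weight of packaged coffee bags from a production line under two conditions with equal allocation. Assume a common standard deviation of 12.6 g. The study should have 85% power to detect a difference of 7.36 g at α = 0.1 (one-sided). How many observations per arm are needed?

32 per group

For two equal groups, n per group = 2·((z_α + z_β)·σ/δ)².
z_α = 1.282; z_β = 1.036 (power 85%).
n = 2 × (2.318 × 12.6 / 7.36)² = 2 × 15.75 = 31.50
Round up: n = 32 per group.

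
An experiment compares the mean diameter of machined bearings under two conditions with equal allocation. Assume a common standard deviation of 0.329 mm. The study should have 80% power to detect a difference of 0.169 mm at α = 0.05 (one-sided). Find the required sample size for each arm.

For two equal groups, n per group = 2·((z_α + z_β)·σ/δ)².
z_α = 1.645; z_β = 0.842 (power 80%).
n = 2 × (2.487 × 0.329 / 0.169)² = 2 × 23.44 = 46.88
Round up: n = 47 per group.

47 per group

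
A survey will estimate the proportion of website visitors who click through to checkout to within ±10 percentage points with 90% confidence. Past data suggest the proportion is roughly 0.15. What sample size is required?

For a proportion with margin E = 0.1 at 90% confidence, z = 1.645.
n = p̂(1−p̂)(z/E)² = 0.15 × 0.85 × (1.645/0.1)² = 34.50
Round up: n = 35.

35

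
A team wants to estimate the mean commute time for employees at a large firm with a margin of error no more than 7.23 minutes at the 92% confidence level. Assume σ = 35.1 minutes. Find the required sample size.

73

For a mean, the margin of error is E = z·σ/√n, so n = (zσ/E)².
At 92% confidence, z = 1.751.
n = (1.751 × 35.1 / 7.23)² = 72.26
Round up: n = 73.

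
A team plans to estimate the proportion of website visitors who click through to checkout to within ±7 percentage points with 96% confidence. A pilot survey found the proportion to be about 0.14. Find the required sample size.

For a proportion with margin E = 0.07 at 96% confidence, z = 2.054.
n = p̂(1−p̂)(z/E)² = 0.14 × 0.86 × (2.054/0.07)² = 103.66
Round up: n = 104.

104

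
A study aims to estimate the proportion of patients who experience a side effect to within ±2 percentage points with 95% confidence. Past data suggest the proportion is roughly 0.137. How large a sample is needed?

For a proportion with margin E = 0.02 at 95% confidence, z = 1.960.
n = p̂(1−p̂)(z/E)² = 0.137 × 0.863 × (1.960/0.02)² = 1135.49
Round up: n = 1136.

n = 1136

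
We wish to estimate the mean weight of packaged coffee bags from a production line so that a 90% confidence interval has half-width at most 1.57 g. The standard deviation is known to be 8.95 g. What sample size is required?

88

For a mean, the margin of error is E = z·σ/√n, so n = (zσ/E)².
At 90% confidence, z = 1.645.
n = (1.645 × 8.95 / 1.57)² = 87.94
Round up: n = 88.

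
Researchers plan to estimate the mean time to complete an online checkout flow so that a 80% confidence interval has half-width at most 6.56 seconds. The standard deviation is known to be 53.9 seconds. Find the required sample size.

111

For a mean, the margin of error is E = z·σ/√n, so n = (zσ/E)².
At 80% confidence, z = 1.282.
n = (1.282 × 53.9 / 6.56)² = 110.95
Round up: n = 111.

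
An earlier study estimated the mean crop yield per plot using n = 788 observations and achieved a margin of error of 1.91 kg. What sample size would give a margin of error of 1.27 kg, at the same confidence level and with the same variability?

n = 1783

Margin of error scales as 1/√n, so n₂ = n₁·(E₁/E₂)².
n₂ = 788 × (1.91/1.27)² = 788 × 2.262 = 1782.46
Round up: n₂ = 1783.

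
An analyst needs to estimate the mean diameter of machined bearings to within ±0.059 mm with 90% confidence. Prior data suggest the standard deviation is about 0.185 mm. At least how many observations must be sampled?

n = 27

For a mean, the margin of error is E = z·σ/√n, so n = (zσ/E)².
At 90% confidence, z = 1.645.
n = (1.645 × 0.185 / 0.059)² = 26.61
Round up: n = 27.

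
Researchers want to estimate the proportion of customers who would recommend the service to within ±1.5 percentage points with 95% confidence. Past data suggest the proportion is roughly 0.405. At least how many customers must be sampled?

4115

For a proportion with margin E = 0.015 at 95% confidence, z = 1.960.
n = p̂(1−p̂)(z/E)² = 0.405 × 0.595 × (1.960/0.015)² = 4114.35
Round up: n = 4115.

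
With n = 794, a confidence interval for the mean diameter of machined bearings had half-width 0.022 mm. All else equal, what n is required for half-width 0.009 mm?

Margin of error scales as 1/√n, so n₂ = n₁·(E₁/E₂)².
n₂ = 794 × (0.022/0.009)² = 794 × 5.975 = 4744.15
Round up: n₂ = 4745.

n = 4745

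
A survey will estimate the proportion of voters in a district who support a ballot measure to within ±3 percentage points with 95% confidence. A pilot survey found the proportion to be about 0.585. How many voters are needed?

n = 1037

For a proportion with margin E = 0.03 at 95% confidence, z = 1.960.
n = p̂(1−p̂)(z/E)² = 0.585 × 0.415 × (1.960/0.03)² = 1036.27
Round up: n = 1037.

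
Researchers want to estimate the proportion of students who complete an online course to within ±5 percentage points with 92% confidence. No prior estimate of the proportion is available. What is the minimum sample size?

For a proportion with margin E = 0.05 at 92% confidence, z = 1.751.
With no prior estimate, use p = 0.5, which maximizes p(1−p) at 0.25.
n = 0.25 × (z/E)² = 0.25 × (1.751/0.05)² = 306.60
Round up: n = 307.

n = 307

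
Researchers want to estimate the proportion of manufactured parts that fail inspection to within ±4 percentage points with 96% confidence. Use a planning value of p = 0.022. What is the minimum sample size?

For a proportion with margin E = 0.04 at 96% confidence, z = 2.054.
n = p̂(1−p̂)(z/E)² = 0.022 × 0.978 × (2.054/0.04)² = 56.73
Round up: n = 57.

57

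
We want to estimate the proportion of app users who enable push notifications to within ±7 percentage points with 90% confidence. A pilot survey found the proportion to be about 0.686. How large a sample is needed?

n = 119

For a proportion with margin E = 0.07 at 90% confidence, z = 1.645.
n = p̂(1−p̂)(z/E)² = 0.686 × 0.314 × (1.645/0.07)² = 118.96
Round up: n = 119.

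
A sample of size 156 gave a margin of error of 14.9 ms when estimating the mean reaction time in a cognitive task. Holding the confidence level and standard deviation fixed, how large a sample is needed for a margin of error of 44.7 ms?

Margin of error scales as 1/√n, so n₂ = n₁·(E₁/E₂)².
n₂ = 156 × (14.9/44.7)² = 156 × 0.1111 = 17.33
Round up: n₂ = 18.

18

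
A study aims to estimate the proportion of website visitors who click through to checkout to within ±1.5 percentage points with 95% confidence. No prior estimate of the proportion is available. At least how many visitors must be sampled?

4269

For a proportion with margin E = 0.015 at 95% confidence, z = 1.960.
With no prior estimate, use p = 0.5, which maximizes p(1−p) at 0.25.
n = 0.25 × (z/E)² = 0.25 × (1.960/0.015)² = 4268.44
Round up: n = 4269.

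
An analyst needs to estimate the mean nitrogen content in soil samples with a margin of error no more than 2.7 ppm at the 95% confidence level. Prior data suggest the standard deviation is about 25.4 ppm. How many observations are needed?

For a mean, the margin of error is E = z·σ/√n, so n = (zσ/E)².
At 95% confidence, z = 1.960.
n = (1.960 × 25.4 / 2.7)² = 339.98
Round up: n = 340.

340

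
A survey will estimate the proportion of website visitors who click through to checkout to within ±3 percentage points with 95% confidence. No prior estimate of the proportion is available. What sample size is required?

1068

For a proportion with margin E = 0.03 at 95% confidence, z = 1.960.
With no prior estimate, use p = 0.5, which maximizes p(1−p) at 0.25.
n = 0.25 × (z/E)² = 0.25 × (1.960/0.03)² = 1067.11
Round up: n = 1068.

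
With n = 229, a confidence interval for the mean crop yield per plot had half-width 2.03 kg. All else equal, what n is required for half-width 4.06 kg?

Margin of error scales as 1/√n, so n₂ = n₁·(E₁/E₂)².
n₂ = 229 × (2.03/4.06)² = 229 × 0.25 = 57.25
Round up: n₂ = 58.

58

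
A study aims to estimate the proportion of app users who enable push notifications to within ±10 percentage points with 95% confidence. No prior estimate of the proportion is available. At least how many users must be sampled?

For a proportion with margin E = 0.1 at 95% confidence, z = 1.960.
With no prior estimate, use p = 0.5, which maximizes p(1−p) at 0.25.
n = 0.25 × (z/E)² = 0.25 × (1.960/0.1)² = 96.04
Round up: n = 97.

97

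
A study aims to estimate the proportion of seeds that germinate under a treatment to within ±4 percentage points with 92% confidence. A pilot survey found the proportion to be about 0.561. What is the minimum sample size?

For a proportion with margin E = 0.04 at 92% confidence, z = 1.751.
n = p̂(1−p̂)(z/E)² = 0.561 × 0.439 × (1.751/0.04)² = 471.93
Round up: n = 472.

472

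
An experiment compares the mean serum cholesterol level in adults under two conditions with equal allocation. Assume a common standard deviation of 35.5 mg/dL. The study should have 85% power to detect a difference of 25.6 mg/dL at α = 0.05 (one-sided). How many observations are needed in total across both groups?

56 total

For two equal groups, n per group = 2·((z_α + z_β)·σ/δ)².
z_α = 1.645; z_β = 1.036 (power 85%).
n = 2 × (2.681 × 35.5 / 25.6)² = 2 × 13.82 = 27.64
Round up: n = 28 per group.
Total across both groups: 2 × 28 = 56.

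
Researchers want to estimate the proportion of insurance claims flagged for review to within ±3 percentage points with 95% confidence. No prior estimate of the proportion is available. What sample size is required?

n = 1068

For a proportion with margin E = 0.03 at 95% confidence, z = 1.960.
With no prior estimate, use p = 0.5, which maximizes p(1−p) at 0.25.
n = 0.25 × (z/E)² = 0.25 × (1.960/0.03)² = 1067.11
Round up: n = 1068.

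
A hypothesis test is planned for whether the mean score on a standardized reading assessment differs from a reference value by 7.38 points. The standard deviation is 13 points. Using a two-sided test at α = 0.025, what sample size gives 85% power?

For a one-sample z-test, n = ((z_{α/2} + z_β)·σ/δ)².
z_{α/2} = 2.241 (two-sided α = 0.025); z_β = 1.036 (power 85% → β = 0.15).
n = (3.277 × 13 / 7.38)² = 33.32
Round up: n = 34.

34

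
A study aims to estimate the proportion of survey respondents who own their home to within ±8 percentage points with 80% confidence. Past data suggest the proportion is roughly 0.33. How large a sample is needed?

57

For a proportion with margin E = 0.08 at 80% confidence, z = 1.282.
n = p̂(1−p̂)(z/E)² = 0.33 × 0.67 × (1.282/0.08)² = 56.78
Round up: n = 57.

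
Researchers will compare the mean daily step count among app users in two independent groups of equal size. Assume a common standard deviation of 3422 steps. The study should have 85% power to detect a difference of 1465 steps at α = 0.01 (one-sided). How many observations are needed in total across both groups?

248 total

For two equal groups, n per group = 2·((z_α + z_β)·σ/δ)².
z_α = 2.326; z_β = 1.036 (power 85%).
n = 2 × (3.362 × 3422 / 1465)² = 2 × 61.67 = 123.34
Round up: n = 124 per group.
Total across both groups: 2 × 124 = 248.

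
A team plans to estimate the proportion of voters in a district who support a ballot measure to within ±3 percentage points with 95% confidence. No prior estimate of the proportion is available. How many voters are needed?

For a proportion with margin E = 0.03 at 95% confidence, z = 1.960.
With no prior estimate, use p = 0.5, which maximizes p(1−p) at 0.25.
n = 0.25 × (z/E)² = 0.25 × (1.960/0.03)² = 1067.11
Round up: n = 1068.

1068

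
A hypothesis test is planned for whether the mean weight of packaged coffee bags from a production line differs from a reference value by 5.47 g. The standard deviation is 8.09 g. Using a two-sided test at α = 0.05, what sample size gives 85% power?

For a one-sample z-test, n = ((z_{α/2} + z_β)·σ/δ)².
z_{α/2} = 1.960 (two-sided α = 0.05); z_β = 1.036 (power 85% → β = 0.15).
n = (2.996 × 8.09 / 5.47)² = 19.63
Round up: n = 20.

20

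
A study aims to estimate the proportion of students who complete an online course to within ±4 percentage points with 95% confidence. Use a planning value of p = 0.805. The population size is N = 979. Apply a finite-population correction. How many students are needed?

For a proportion with margin E = 0.04 at 95% confidence, z = 1.960.
n = p̂(1−p̂)(z/E)² = 0.805 × 0.195 × (1.960/0.04)² = 376.90 — call this n₀.
Finite-population correction with N = 979: n = n₀ / (1 + (n₀−1)/N) = 376.90 / 1.384 = 272.33
Round up: n = 273.

n = 273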